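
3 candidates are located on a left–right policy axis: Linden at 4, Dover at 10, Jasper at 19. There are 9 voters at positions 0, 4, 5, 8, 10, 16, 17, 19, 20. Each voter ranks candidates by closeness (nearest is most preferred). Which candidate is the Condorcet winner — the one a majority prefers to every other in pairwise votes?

With single-peaked preferences on a line, the Condorcet winner is the candidate closest to the median voter.
The median voter (position 10) is closest to Dover at 10.
Check: Dover vs Linden — voters closer to Dover: 6 of 9.

Dover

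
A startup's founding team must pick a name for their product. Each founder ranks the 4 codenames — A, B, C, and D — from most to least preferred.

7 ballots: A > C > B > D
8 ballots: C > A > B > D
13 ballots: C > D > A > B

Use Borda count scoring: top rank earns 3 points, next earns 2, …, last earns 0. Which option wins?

Borda scores:
  A: 7·3 + 8·2 + 13·1 = 50
  B: 7·1 + 8·1 + 13·0 = 15
  C: 7·2 + 8·3 + 13·3 = 77
  D: 7·0 + 8·0 + 13·2 = 26
C has the highest total.

C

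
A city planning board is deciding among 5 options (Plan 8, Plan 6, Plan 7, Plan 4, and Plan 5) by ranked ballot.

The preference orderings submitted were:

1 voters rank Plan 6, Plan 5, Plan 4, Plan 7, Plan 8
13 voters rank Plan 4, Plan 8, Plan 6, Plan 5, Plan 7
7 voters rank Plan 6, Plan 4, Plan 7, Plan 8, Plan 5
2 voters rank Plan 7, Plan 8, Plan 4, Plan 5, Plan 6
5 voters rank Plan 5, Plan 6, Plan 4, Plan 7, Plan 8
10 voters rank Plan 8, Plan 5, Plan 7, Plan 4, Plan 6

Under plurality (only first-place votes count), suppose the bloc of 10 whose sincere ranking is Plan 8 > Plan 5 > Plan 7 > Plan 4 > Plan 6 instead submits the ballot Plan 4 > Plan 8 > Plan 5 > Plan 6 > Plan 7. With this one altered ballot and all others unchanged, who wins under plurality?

First-place totals with the altered ballot: Plan 8 0, Plan 6 8, Plan 7 2, Plan 4 23, Plan 5 5.
The winner is unchanged: still Plan 4.

Plan 4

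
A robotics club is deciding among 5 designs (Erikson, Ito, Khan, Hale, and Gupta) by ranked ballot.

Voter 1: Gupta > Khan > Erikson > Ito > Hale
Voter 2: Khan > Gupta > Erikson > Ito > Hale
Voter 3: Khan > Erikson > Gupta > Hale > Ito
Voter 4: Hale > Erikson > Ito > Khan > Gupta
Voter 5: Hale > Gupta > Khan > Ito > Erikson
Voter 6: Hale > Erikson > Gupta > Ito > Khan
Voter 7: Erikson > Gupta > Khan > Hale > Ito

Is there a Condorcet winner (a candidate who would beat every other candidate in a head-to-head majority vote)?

No

Head-to-head results (7 voters total):
Erikson vs Ito: Erikson wins 6–1.
Erikson vs Khan: Khan wins 4–3.
Erikson vs Hale: Erikson wins 4–3.
Erikson vs Gupta: Erikson wins 4–3.
Ito vs Khan: Khan wins 5–2.
Ito vs Hale: Hale wins 5–2.
Ito vs Gupta: Gupta wins 6–1.
Khan vs Hale: Khan wins 4–3.
Khan vs Gupta: Gupta wins 4–3.
Hale vs Gupta: Gupta wins 4–3.
No candidate beats all others: Erikson beats Gupta beats Khan beats Erikson, a majority cycle.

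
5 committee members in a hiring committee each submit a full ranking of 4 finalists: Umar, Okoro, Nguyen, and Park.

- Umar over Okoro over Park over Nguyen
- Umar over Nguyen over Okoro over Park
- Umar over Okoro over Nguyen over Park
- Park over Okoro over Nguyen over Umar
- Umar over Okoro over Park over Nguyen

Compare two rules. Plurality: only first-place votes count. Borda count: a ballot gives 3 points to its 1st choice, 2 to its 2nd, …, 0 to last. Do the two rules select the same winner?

Plurality first-place counts: Umar 4, Okoro 0, Nguyen 0, Park 1 → Umar.
Borda totals: Umar 12, Okoro 9, Nguyen 4, Park 5 → Umar.
The two rules agree on Umar.

Yes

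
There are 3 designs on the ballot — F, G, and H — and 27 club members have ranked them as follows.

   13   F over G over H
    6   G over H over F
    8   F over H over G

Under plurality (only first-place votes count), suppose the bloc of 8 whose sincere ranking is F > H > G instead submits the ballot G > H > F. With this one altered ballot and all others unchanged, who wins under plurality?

First-place totals with the altered ballot: F 13, G 14, H 0.
The switch changes the winner from F to G.

G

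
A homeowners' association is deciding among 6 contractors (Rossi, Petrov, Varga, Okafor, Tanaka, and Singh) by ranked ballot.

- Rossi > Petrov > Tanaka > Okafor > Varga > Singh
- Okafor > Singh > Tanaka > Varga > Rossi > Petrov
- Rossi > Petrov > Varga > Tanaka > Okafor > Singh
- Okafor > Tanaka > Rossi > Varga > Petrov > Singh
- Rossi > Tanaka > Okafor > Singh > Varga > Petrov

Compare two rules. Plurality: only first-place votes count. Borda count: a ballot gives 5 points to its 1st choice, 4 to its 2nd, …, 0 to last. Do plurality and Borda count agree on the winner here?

Yes

Plurality first-place counts: Rossi 3, Petrov 0, Varga 0, Okafor 2, Tanaka 0, Singh 0 → Rossi.
Borda totals: Rossi 19, Petrov 9, Varga 9, Okafor 16, Tanaka 16, Singh 6 → Rossi.
The two rules agree on Rossi.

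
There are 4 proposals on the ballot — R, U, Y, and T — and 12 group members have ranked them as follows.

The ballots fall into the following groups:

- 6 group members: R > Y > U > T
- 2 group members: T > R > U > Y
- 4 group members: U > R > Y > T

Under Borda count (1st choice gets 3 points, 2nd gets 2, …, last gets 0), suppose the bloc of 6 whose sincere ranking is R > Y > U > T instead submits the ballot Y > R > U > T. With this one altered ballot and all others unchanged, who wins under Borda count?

R

Borda totals with the altered ballot: R 24, U 20, Y 22, T 6.
The winner is unchanged: still R.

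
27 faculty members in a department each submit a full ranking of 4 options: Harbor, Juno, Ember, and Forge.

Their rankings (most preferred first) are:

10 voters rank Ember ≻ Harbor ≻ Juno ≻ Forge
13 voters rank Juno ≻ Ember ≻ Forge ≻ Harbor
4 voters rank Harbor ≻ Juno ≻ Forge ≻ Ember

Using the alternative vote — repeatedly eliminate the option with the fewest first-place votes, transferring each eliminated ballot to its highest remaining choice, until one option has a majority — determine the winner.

Juno

Round 1: Juno 13, Ember 10, Harbor 4, Forge 0. Forge has the fewest and is eliminated.
Round 2: Juno 13, Ember 10, Harbor 4. Harbor has the fewest and is eliminated.
Round 3: Juno 17, Ember 10. Juno has a majority.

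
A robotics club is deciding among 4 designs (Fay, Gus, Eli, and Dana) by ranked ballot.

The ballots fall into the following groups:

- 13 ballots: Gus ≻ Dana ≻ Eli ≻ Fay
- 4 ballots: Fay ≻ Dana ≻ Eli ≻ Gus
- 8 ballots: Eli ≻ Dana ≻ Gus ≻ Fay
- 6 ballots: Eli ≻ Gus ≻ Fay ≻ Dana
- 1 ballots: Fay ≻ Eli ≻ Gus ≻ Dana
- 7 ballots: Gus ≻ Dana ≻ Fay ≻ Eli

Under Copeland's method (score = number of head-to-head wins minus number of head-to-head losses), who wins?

Pairwise results:
  Fay vs Gus: Gus wins 34–5.
  Fay vs Eli: Eli wins 27–12.
  Fay vs Dana: Dana wins 28–11.
  Gus vs Eli: Gus wins 20–19.
  Gus vs Dana: Gus wins 27–12.
  Eli vs Dana: Dana wins 24–15.
Copeland scores (wins − losses):
  Fay: 0 − 3 = -3
  Gus: 3 − 0 = 3
  Eli: 1 − 2 = -1
  Dana: 2 − 1 = 1
Gus has the best Copeland score.

Gus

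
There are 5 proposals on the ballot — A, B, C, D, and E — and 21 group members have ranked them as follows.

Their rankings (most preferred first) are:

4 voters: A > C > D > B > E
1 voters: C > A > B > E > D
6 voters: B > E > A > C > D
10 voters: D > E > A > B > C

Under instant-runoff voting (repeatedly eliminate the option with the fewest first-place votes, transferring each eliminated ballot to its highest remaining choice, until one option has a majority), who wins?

Round 1: D 10, B 6, A 4, C 1, E 0. E has the fewest and is eliminated.
Round 2: D 10, B 6, A 4, C 1. C has the fewest and is eliminated.
Round 3: D 10, B 6, A 5. A has the fewest and is eliminated.
Round 4: D 14, B 7. D has a majority.

D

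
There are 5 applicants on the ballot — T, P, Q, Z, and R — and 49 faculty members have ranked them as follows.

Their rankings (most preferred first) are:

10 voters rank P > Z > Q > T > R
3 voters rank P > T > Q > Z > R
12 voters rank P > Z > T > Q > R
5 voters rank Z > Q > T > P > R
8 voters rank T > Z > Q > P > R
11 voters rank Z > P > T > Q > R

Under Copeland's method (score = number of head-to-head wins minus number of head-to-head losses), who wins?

P

Pairwise results:
  T vs P: P wins 36–13.
  T vs Q: T wins 34–15.
  T vs Z: Z wins 38–11.
  T vs R: T wins 49–0.
  P vs Q: P wins 36–13.
  P vs Z: P wins 25–24.
  P vs R: P wins 49–0.
  Q vs Z: Z wins 46–3.
  Q vs R: Q wins 49–0.
  Z vs R: Z wins 49–0.
Copeland scores (wins − losses):
  T: 2 − 2 = 0
  P: 4 − 0 = 4
  Q: 1 − 3 = -2
  Z: 3 − 1 = 2
  R: 0 − 4 = -4
P has the best Copeland score.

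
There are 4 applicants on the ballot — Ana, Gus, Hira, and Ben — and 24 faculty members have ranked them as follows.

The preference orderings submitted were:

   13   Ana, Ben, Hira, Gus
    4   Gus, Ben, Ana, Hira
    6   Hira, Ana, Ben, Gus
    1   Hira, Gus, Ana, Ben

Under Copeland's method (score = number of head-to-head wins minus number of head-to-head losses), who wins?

Pairwise results:
  Ana vs Gus: Ana wins 19–5.
  Ana vs Hira: Ana wins 17–7.
  Ana vs Ben: Ana wins 20–4.
  Gus vs Hira: Hira wins 20–4.
  Gus vs Ben: Ben wins 19–5.
  Hira vs Ben: Ben wins 17–7.
Copeland scores (wins − losses):
  Ana: 3 − 0 = 3
  Gus: 0 − 3 = -3
  Hira: 1 − 2 = -1
  Ben: 2 − 1 = 1
Ana has the best Copeland score.

Ana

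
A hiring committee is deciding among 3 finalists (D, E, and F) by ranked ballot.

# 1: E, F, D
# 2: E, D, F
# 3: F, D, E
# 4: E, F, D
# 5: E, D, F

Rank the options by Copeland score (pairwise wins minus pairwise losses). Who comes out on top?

E

Pairwise results:
  D vs E: E wins 4–1.
  D vs F: F wins 3–2.
  E vs F: E wins 4–1.
Copeland scores (wins − losses):
  D: 0 − 2 = -2
  E: 2 − 0 = 2
  F: 1 − 1 = 0
E has the best Copeland score.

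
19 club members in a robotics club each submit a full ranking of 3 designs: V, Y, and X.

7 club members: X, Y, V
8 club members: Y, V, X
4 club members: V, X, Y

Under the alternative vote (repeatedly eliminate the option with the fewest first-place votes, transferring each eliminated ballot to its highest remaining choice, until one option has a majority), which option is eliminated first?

Round 1: Y 8, X 7, V 4. V has the fewest and is eliminated.
Round 2: X 11, Y 8. X has a majority.

V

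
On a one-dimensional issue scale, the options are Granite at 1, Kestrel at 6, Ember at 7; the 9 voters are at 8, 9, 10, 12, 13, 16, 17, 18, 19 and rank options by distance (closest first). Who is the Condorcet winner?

With single-peaked preferences on a line, the Condorcet winner is the candidate closest to the median voter.
The median voter (position 13) is closest to Ember at 7.
Check: Ember vs Kestrel — voters closer to Ember: 9 of 9.

Ember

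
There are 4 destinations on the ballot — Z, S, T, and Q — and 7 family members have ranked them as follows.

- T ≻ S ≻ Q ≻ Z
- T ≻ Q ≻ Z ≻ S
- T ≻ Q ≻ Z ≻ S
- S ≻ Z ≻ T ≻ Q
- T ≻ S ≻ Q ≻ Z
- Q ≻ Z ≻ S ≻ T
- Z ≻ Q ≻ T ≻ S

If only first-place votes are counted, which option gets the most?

First-place vote totals:
  Z: 1
  S: 1
  T: 4
  Q: 1
T has the most first-place votes.

T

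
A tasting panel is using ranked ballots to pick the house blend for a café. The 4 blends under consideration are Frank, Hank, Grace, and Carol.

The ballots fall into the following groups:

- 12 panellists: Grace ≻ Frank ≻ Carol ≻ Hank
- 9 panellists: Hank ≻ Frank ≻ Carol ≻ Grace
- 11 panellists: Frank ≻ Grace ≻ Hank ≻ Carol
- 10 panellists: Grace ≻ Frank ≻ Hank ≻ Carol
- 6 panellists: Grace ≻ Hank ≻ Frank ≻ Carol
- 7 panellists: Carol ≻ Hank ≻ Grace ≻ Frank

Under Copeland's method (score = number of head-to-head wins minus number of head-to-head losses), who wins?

Pairwise results:
  Frank vs Hank: Frank wins 33–22.
  Frank vs Grace: Grace wins 35–20.
  Frank vs Carol: Frank wins 48–7.
  Hank vs Grace: Grace wins 39–16.
  Hank vs Carol: Hank wins 36–19.
  Grace vs Carol: Grace wins 39–16.
Copeland scores (wins − losses):
  Frank: 2 − 1 = 1
  Hank: 1 − 2 = -1
  Grace: 3 − 0 = 3
  Carol: 0 − 3 = -3
Grace has the best Copeland score.

Grace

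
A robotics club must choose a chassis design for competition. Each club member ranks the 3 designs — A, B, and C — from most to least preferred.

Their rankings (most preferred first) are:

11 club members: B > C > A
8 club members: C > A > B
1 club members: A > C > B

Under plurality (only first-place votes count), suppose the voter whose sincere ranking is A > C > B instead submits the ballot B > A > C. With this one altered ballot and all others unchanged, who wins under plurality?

B

First-place totals with the altered ballot: A 0, B 12, C 8.
The winner is unchanged: still B.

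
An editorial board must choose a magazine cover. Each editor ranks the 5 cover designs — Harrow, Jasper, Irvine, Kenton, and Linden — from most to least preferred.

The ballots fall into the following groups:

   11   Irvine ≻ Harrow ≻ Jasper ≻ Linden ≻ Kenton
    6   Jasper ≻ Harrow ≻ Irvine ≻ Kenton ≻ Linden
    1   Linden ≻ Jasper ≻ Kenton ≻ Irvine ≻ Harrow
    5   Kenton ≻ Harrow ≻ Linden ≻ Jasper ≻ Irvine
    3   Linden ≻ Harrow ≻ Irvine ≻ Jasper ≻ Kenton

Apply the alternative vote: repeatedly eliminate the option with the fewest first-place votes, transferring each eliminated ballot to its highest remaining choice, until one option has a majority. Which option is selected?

Round 1: Irvine 11, Jasper 6, Kenton 5, Linden 4, Harrow 0. Harrow has the fewest and is eliminated.
Round 2: Irvine 11, Jasper 6, Kenton 5, Linden 4. Linden has the fewest and is eliminated.
Round 3: Irvine 14, Jasper 7, Kenton 5. Irvine has a majority.

Irvine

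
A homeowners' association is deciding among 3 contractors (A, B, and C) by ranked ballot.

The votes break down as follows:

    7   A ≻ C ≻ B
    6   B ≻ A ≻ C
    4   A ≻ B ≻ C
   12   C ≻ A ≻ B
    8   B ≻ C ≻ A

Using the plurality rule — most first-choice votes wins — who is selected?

B

First-place vote totals:
  A: 11
  B: 14
  C: 12
B has the most first-place votes.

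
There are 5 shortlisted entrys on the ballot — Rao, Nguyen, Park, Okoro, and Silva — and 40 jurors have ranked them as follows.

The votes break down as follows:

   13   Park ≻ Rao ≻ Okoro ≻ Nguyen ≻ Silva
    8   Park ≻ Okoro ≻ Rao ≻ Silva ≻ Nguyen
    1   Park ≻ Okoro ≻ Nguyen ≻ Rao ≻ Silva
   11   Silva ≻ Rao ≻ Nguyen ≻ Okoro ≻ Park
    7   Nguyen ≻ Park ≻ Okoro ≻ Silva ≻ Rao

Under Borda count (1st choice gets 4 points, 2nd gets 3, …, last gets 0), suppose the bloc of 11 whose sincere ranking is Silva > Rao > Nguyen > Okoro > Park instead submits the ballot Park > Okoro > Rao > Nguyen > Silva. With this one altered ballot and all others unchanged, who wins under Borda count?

Park

Borda totals with the altered ballot: Rao 78, Nguyen 54, Park 153, Okoro 100, Silva 15.
The winner is unchanged: still Park.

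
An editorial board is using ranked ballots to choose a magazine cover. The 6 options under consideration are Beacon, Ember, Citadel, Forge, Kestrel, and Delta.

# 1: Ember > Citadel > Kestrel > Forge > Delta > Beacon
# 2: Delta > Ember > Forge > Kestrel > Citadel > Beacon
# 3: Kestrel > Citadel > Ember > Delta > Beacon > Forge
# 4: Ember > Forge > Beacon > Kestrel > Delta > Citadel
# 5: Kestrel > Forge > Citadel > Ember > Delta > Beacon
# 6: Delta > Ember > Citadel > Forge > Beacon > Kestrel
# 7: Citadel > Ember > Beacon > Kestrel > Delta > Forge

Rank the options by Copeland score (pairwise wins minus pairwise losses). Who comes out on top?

Ember

Pairwise results:
  Beacon vs Ember: Ember wins 7–0.
  Beacon vs Citadel: Citadel wins 6–1.
  Beacon vs Forge: Forge wins 5–2.
  Beacon vs Kestrel: Kestrel wins 4–3.
  Beacon vs Delta: Delta wins 5–2.
  Ember vs Citadel: Ember wins 4–3.
  Ember vs Forge: Ember wins 6–1.
  Ember vs Kestrel: Ember wins 5–2.
  Ember vs Delta: Ember wins 5–2.
  Citadel vs Forge: Citadel wins 4–3.
  Citadel vs Kestrel: Kestrel wins 4–3.
  Citadel vs Delta: Citadel wins 4–3.
  Forge vs Kestrel: Kestrel wins 4–3.
  Forge vs Delta: Delta wins 4–3.
  Kestrel vs Delta: Kestrel wins 5–2.
Copeland scores (wins − losses):
  Beacon: 0 − 5 = -5
  Ember: 5 − 0 = 5
  Citadel: 3 − 2 = 1
  Forge: 1 − 4 = -3
  Kestrel: 4 − 1 = 3
  Delta: 2 − 3 = -1
Ember has the best Copeland score.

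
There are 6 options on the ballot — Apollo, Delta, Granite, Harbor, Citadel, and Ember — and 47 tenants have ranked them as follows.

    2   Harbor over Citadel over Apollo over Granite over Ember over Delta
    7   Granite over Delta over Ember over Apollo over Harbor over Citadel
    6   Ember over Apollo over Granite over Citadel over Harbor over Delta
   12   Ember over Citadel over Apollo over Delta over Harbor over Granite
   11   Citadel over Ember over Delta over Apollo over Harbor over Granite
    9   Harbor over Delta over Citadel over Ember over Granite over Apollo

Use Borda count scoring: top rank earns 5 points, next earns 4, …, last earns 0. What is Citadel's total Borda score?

Borda scores:
  Apollo: 2·3 + 7·2 + 6·4 + 12·3 + 11·2 + 9·0 = 102
  Delta: 2·0 + 7·4 + 6·0 + 12·2 + 11·3 + 9·4 = 121
  Granite: 2·2 + 7·5 + 6·3 + 12·0 + 11·0 + 9·1 = 66
  Harbor: 2·5 + 7·1 + 6·1 + 12·1 + 11·1 + 9·5 = 91
  Citadel: 2·4 + 7·0 + 6·2 + 12·4 + 11·5 + 9·3 = 150
  Ember: 2·1 + 7·3 + 6·5 + 12·5 + 11·4 + 9·2 = 175

150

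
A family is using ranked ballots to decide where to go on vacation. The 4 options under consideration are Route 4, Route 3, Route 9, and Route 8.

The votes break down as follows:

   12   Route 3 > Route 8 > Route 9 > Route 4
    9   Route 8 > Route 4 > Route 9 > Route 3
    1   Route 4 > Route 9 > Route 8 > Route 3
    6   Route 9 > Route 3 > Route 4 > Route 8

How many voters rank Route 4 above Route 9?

Ballots ranking Route 4 above Route 9: 9+1 = 10.
Ballots ranking Route 9 above Route 4: 12+6 = 18.
So 10 of 28 voters prefer Route 4 to Route 9.

10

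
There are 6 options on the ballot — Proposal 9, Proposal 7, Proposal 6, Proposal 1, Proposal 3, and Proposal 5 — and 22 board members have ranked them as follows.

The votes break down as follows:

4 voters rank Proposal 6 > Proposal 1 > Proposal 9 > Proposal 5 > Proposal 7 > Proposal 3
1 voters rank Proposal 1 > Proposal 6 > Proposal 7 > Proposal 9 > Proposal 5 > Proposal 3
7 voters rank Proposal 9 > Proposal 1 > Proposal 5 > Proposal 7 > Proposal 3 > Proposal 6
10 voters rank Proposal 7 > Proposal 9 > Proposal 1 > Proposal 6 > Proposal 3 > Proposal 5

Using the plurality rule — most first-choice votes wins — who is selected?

Proposal 7

First-place vote totals:
  Proposal 9: 7
  Proposal 7: 10
  Proposal 6: 4
  Proposal 1: 1
  Proposal 3: 0
  Proposal 5: 0
Proposal 7 has the most first-place votes.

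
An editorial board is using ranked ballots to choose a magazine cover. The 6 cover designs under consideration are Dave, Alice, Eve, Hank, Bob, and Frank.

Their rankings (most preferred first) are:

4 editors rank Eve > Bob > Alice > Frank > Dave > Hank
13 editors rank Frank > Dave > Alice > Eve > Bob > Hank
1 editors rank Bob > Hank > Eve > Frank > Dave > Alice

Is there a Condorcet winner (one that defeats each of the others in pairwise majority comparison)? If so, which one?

Head-to-head results (18 voters total):
Dave vs Alice: Dave wins 14–4.
Dave vs Eve: Dave wins 13–5.
Dave vs Hank: Dave wins 17–1.
Dave vs Bob: Dave wins 13–5.
Dave vs Frank: Frank wins 18–0.
Alice vs Eve: Alice wins 13–5.
Alice vs Hank: Alice wins 17–1.
Alice vs Bob: Alice wins 13–5.
Alice vs Frank: Frank wins 14–4.
Eve vs Hank: Eve wins 17–1.
Eve vs Bob: Eve wins 17–1.
Eve vs Frank: Frank wins 13–5.
Hank vs Bob: Bob wins 18–0.
Hank vs Frank: Frank wins 17–1.
Bob vs Frank: Frank wins 13–5.
Frank beats each rival — Dave (18–0), Alice (14–4), Eve (13–5), Hank (17–1), Bob (13–5) — so Frank is the Condorcet winner.

Frank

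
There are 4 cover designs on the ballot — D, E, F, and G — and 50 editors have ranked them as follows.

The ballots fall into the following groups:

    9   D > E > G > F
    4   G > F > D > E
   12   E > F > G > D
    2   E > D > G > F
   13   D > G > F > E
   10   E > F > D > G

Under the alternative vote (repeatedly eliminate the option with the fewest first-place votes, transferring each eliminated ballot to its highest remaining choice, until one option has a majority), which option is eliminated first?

F

Round 1: E 24, D 22, G 4, F 0. F has the fewest and is eliminated.
Round 2: E 24, D 22, G 4. G has the fewest and is eliminated.
Round 3: D 26, E 24. D has a majority.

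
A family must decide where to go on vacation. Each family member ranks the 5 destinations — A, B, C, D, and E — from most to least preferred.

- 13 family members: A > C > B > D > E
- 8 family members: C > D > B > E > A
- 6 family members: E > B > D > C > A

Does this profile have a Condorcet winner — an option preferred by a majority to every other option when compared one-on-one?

Yes

Head-to-head results (27 voters total):
A vs B: B wins 14–13.
A vs C: C wins 14–13.
A vs D: D wins 14–13.
A vs E: E wins 14–13.
B vs C: C wins 21–6.
B vs D: B wins 19–8.
B vs E: B wins 21–6.
C vs D: C wins 21–6.
C vs E: C wins 21–6.
D vs E: D wins 21–6.
C beats each rival — A (14–13), B (21–6), D (21–6), E (21–6) — so C is the Condorcet winner.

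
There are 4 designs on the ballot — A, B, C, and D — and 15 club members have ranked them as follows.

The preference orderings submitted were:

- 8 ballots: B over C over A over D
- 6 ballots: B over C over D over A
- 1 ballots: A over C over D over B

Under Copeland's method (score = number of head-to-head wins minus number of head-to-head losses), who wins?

B

Pairwise results:
  A vs B: B wins 14–1.
  A vs C: C wins 14–1.
  A vs D: A wins 9–6.
  B vs C: B wins 14–1.
  B vs D: B wins 14–1.
  C vs D: C wins 15–0.
Copeland scores (wins − losses):
  A: 1 − 2 = -1
  B: 3 − 0 = 3
  C: 2 − 1 = 1
  D: 0 − 3 = -3
B has the best Copeland score.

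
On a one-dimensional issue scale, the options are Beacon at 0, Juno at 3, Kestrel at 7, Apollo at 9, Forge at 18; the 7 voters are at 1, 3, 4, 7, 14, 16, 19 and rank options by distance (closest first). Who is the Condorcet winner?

With single-peaked preferences on a line, the Condorcet winner is the candidate closest to the median voter.
The median voter (position 7) is closest to Kestrel at 7.
Check: Kestrel vs Forge — voters closer to Kestrel: 4 of 7.

Kestrel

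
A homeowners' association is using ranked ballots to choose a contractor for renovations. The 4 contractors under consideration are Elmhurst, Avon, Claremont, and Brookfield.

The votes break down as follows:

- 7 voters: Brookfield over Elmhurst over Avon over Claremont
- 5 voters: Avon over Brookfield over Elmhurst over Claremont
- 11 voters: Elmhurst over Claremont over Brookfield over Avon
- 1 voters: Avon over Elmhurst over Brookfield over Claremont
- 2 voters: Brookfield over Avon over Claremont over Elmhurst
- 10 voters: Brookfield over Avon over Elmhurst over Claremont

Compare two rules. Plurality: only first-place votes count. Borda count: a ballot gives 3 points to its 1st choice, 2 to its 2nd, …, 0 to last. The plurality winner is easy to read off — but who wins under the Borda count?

Plurality first-place counts: Elmhurst 11, Avon 6, Claremont 0, Brookfield 19 → Brookfield.
Borda totals: Elmhurst 64, Avon 49, Claremont 24, Brookfield 79 → Brookfield.

Brookfield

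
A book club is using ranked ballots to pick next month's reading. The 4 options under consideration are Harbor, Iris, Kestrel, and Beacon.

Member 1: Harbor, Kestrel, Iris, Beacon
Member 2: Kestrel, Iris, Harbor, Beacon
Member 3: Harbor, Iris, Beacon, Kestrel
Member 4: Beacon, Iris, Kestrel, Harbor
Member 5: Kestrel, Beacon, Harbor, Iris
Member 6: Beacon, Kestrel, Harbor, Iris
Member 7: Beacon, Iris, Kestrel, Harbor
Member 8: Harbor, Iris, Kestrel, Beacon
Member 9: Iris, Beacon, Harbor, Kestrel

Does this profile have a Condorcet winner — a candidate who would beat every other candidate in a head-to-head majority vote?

No

Head-to-head results (9 voters total):
Harbor vs Iris: Harbor wins 5–4.
Harbor vs Kestrel: Kestrel wins 5–4.
Harbor vs Beacon: Beacon wins 5–4.
Iris vs Kestrel: Iris wins 5–4.
Iris vs Beacon: Iris wins 5–4.
Kestrel vs Beacon: Beacon wins 5–4.
No candidate beats all others: Harbor beats Iris beats Kestrel beats Harbor, a majority cycle.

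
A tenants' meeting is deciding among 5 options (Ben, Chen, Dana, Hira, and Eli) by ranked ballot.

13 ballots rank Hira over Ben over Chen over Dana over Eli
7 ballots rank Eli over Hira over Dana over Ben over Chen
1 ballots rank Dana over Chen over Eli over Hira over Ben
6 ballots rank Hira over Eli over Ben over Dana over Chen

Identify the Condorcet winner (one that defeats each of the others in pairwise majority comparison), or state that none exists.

Head-to-head results (27 voters total):
Ben vs Chen: Ben wins 26–1.
Ben vs Dana: Ben wins 19–8.
Ben vs Hira: Hira wins 27–0.
Ben vs Eli: Eli wins 14–13.
Chen vs Dana: Dana wins 14–13.
Chen vs Hira: Hira wins 26–1.
Chen vs Eli: Chen wins 14–13.
Dana vs Hira: Hira wins 26–1.
Dana vs Eli: Dana wins 14–13.
Hira vs Eli: Hira wins 19–8.
Hira beats each rival — Ben (27–0), Chen (26–1), Dana (26–1), Eli (19–8) — so Hira is the Condorcet winner.

Hira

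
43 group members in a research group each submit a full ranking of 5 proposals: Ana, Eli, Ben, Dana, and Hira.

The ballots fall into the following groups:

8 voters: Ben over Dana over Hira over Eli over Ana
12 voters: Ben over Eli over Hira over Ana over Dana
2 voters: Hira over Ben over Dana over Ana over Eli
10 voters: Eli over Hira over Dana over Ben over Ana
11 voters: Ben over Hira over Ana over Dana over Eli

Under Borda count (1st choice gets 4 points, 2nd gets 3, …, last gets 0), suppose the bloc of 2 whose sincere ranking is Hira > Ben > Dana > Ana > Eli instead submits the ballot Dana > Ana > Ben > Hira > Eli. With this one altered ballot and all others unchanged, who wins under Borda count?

Borda totals with the altered ballot: Ana 40, Eli 84, Ben 138, Dana 63, Hira 105.
The winner is unchanged: still Ben.

Ben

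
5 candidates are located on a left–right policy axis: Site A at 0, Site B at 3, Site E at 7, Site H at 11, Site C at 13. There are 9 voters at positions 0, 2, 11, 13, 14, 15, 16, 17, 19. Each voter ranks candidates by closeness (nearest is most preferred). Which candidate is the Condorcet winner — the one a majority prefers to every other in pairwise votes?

Site C

With single-peaked preferences on a line, the Condorcet winner is the candidate closest to the median voter.
The median voter (position 14) is closest to Site C at 13.
Check: Site C vs Site A — voters closer to Site C: 7 of 9.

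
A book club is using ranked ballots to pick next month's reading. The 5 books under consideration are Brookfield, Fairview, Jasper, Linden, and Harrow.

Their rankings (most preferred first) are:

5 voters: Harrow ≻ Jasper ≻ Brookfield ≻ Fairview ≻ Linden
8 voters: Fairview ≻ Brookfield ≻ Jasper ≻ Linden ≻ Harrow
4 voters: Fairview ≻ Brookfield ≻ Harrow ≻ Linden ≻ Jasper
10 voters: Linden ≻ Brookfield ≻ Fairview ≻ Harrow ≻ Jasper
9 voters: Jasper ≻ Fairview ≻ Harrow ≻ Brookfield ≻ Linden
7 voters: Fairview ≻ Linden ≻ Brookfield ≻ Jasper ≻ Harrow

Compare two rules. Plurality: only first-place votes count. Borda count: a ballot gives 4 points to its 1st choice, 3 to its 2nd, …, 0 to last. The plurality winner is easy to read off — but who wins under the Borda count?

Plurality first-place counts: Brookfield 0, Fairview 19, Jasper 9, Linden 10, Harrow 5 → Fairview.
Borda totals: Brookfield 99, Fairview 128, Jasper 74, Linden 73, Harrow 56 → Fairview.

Fairview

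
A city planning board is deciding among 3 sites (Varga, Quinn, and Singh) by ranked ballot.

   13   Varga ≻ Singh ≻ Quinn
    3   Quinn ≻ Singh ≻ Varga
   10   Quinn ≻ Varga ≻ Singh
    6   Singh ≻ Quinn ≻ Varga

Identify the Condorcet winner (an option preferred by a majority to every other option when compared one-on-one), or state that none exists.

None — there is no Condorcet winner

Head-to-head results (32 voters total):
Varga vs Quinn: Quinn wins 19–13.
Varga vs Singh: Varga wins 23–9.
Quinn vs Singh: Singh wins 19–13.
No candidate beats all others: Varga beats Singh beats Quinn beats Varga, a majority cycle.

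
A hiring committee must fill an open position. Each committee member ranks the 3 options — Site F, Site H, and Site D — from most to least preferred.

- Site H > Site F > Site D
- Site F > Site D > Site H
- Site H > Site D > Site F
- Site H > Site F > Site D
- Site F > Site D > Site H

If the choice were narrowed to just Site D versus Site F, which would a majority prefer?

Site F

Ballots ranking Site D above Site F: 1.
Ballots ranking Site F above Site D: 4.
Site F wins the head-to-head, 4–1.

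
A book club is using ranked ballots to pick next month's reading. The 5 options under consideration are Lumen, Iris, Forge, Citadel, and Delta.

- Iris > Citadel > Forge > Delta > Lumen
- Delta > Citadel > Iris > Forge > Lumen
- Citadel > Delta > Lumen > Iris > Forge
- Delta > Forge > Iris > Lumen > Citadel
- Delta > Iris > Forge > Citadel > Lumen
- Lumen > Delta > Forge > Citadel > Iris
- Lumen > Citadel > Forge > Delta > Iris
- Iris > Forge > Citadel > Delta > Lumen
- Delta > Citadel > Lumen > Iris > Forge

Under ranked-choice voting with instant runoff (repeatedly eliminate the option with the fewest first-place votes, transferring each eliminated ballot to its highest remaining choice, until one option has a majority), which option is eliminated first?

Forge

Round 1: Delta 4, Lumen 2, Iris 2, Citadel 1, Forge 0. Forge has the fewest and is eliminated.
Round 2: Delta 4, Lumen 2, Iris 2, Citadel 1. Citadel has the fewest and is eliminated.
Round 3: Delta 5, Lumen 2, Iris 2. Delta has a majority.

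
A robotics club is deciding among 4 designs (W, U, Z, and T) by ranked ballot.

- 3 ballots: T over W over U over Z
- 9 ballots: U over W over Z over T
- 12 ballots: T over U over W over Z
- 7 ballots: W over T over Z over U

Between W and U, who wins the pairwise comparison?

U

Ballots ranking W above U: 3+7 = 10.
Ballots ranking U above W: 9+12 = 21.
U wins the head-to-head, 21–10.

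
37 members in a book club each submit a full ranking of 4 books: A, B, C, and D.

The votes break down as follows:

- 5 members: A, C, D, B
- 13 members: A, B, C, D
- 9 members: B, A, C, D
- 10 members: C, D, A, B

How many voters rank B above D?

22

Ballots ranking B above D: 13+9 = 22.
Ballots ranking D above B: 5+10 = 15.
So 22 of 37 voters prefer B to D.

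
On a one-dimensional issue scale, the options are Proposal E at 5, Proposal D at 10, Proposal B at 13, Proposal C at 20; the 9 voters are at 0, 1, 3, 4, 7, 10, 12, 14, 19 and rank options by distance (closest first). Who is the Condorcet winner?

With single-peaked preferences on a line, the Condorcet winner is the candidate closest to the median voter.
The median voter (position 7) is closest to Proposal E at 5.
Check: Proposal E vs Proposal B — voters closer to Proposal E: 5 of 9.

Proposal E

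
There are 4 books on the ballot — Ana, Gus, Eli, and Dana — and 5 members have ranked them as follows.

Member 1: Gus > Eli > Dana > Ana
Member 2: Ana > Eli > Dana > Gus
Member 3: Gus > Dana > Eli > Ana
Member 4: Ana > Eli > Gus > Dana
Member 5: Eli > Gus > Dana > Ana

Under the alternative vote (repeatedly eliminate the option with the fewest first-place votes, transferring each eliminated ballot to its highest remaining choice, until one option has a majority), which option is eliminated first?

Round 1: Ana 2, Gus 2, Eli 1, Dana 0. Dana has the fewest and is eliminated.
Round 2: Ana 2, Gus 2, Eli 1. Eli has the fewest and is eliminated.
Round 3: Gus 3, Ana 2. Gus has a majority.

Dana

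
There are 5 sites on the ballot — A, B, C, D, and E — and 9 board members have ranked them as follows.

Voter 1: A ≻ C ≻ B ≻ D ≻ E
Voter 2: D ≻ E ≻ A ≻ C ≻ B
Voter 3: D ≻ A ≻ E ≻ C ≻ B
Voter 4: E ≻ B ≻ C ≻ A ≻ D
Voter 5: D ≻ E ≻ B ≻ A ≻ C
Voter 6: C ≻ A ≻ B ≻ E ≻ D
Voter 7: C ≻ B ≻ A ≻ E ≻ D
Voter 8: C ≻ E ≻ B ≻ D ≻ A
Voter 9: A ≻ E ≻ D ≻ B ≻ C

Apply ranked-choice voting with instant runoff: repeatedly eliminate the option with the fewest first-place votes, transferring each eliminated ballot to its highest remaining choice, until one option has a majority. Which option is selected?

Round 1: C 3, D 3, A 2, E 1, B 0. B has the fewest and is eliminated.
Round 2: C 3, D 3, A 2, E 1. E has the fewest and is eliminated.
Round 3: C 4, D 3, A 2. A has the fewest and is eliminated.
Round 4: C 5, D 4. C has a majority.

C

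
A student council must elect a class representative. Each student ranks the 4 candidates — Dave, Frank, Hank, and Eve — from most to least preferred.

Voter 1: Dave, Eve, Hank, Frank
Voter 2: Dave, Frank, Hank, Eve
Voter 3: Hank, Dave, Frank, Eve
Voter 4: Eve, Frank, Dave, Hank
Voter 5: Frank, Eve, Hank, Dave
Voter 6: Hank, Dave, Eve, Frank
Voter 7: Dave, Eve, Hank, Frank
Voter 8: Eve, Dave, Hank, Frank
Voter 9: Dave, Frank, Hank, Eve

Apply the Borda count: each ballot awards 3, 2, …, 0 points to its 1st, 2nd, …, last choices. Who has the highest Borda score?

Borda scores:
  Dave: 3 + 3 + 2 + 1 + 0 + 2 + 3 + 2 + 3 = 19
  Frank: 0 + 2 + 1 + 2 + 3 + 0 + 0 + 0 + 2 = 10
  Hank: 1 + 1 + 3 + 0 + 1 + 3 + 1 + 1 + 1 = 12
  Eve: 2 + 0 + 0 + 3 + 2 + 1 + 2 + 3 + 0 = 13
Dave has the highest total.

Dave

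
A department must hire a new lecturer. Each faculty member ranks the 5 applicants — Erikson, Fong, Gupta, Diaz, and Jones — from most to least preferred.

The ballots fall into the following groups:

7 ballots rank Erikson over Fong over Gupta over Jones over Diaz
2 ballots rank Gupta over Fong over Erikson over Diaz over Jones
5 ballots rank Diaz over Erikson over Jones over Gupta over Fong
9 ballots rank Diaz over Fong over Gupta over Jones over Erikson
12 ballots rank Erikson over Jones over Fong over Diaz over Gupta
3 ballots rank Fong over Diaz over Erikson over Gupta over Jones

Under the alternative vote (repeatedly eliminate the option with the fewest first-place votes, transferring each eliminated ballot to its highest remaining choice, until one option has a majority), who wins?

Erikson

Round 1: Erikson 19, Diaz 14, Fong 3, Gupta 2, Jones 0. Jones has the fewest and is eliminated.
Round 2: Erikson 19, Diaz 14, Fong 3, Gupta 2. Gupta has the fewest and is eliminated.
Round 3: Erikson 19, Diaz 14, Fong 5. Fong has the fewest and is eliminated.
Round 4: Erikson 21, Diaz 17. Erikson has a majority.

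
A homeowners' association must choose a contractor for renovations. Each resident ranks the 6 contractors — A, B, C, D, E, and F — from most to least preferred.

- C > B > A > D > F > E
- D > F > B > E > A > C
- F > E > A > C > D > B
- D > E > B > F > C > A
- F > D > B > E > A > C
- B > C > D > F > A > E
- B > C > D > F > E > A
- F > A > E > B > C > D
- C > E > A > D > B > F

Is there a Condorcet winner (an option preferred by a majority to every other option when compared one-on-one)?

No

Head-to-head results (9 voters total):
A vs B: B wins 6–3.
A vs C: C wins 5–4.
A vs D: D wins 5–4.
A vs E: E wins 6–3.
A vs F: F wins 7–2.
B vs C: B wins 6–3.
B vs D: D wins 5–4.
B vs E: B wins 5–4.
B vs F: B wins 5–4.
C vs D: C wins 6–3.
C vs E: E wins 5–4.
C vs F: F wins 5–4.
D vs E: D wins 6–3.
D vs F: D wins 6–3.
E vs F: F wins 7–2.
No candidate beats all others: B beats C beats D beats B, a majority cycle.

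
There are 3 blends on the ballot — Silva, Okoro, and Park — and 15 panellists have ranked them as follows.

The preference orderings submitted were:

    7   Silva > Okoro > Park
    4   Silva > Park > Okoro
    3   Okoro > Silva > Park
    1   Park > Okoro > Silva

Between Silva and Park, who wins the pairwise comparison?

Silva

Ballots ranking Silva above Park: 7+4+3 = 14.
Ballots ranking Park above Silva: 1.
Silva wins the head-to-head, 14–1.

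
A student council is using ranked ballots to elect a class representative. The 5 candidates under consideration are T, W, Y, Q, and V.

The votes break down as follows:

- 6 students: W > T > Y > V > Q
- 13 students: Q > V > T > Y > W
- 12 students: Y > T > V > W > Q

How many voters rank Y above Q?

18

Ballots ranking Y above Q: 6+12 = 18.
Ballots ranking Q above Y: 13.
So 18 of 31 voters prefer Y to Q.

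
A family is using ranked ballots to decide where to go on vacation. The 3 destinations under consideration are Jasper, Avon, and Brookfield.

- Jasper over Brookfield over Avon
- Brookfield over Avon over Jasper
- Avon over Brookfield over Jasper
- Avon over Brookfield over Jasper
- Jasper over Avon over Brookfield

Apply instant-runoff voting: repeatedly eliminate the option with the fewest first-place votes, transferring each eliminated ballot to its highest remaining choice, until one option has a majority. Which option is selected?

Round 1: Jasper 2, Avon 2, Brookfield 1. Brookfield has the fewest and is eliminated.
Round 2: Avon 3, Jasper 2. Avon has a majority.

Avon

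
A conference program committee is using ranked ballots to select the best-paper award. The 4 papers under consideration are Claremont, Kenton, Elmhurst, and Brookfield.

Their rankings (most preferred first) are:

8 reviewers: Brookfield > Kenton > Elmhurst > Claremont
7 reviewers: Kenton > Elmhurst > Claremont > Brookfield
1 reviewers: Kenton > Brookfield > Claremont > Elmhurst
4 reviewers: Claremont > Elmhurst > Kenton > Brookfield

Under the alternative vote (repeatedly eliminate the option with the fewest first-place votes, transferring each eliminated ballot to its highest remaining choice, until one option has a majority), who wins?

Kenton

Round 1: Kenton 8, Brookfield 8, Claremont 4, Elmhurst 0. Elmhurst has the fewest and is eliminated.
Round 2: Kenton 8, Brookfield 8, Claremont 4. Claremont has the fewest and is eliminated.
Round 3: Kenton 12, Brookfield 8. Kenton has a majority.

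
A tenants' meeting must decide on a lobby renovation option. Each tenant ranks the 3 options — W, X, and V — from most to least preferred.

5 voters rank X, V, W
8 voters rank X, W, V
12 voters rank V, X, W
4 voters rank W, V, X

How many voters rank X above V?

13

Ballots ranking X above V: 5+8 = 13.
Ballots ranking V above X: 12+4 = 16.
So 13 of 29 voters prefer X to V.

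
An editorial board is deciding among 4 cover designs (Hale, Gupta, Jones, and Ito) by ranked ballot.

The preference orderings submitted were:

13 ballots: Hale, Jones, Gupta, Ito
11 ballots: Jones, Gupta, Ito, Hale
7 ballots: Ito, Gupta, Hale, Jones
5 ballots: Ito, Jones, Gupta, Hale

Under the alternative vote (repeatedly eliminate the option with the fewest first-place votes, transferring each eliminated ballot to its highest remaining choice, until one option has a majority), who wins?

Round 1: Hale 13, Ito 12, Jones 11, Gupta 0. Gupta has the fewest and is eliminated.
Round 2: Hale 13, Ito 12, Jones 11. Jones has the fewest and is eliminated.
Round 3: Ito 23, Hale 13. Ito has a majority.

Ito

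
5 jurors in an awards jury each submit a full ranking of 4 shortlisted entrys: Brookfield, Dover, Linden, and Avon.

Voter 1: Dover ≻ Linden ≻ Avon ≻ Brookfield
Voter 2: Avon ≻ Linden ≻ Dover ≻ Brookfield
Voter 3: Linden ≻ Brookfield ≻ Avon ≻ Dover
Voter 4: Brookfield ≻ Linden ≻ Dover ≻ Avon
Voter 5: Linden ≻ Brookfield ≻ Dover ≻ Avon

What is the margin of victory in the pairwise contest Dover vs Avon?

Ballots ranking Dover above Avon: 3.
Ballots ranking Avon above Dover: 2.
Dover wins 3–2, a margin of 1.

1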